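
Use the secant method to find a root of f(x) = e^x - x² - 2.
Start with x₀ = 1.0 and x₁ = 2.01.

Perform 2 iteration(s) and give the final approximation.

f(x) = e^x - x² - 2
x₀ = 1.0, x₁ = 2.01

Secant formula: x_{n+1} = x_n - f(x_n)(x_n - x_{n-1})/(f(x_n) - f(x_{n-1}))

Iteration 1:
  f(1.000000) = -0.281718
  f(2.010000) = 1.423217
  x_2 = 2.010000 - 1.423217×(2.010000 - 1.000000)/(1.423217 - (-0.281718))
       = 1.166889
Iteration 2:
  f(2.010000) = 1.423217
  f(1.166889) = -0.149645
  x_3 = 1.166889 - (-0.149645)×(1.166889 - 2.010000)/(-0.149645 - 1.423217)
       = 1.247104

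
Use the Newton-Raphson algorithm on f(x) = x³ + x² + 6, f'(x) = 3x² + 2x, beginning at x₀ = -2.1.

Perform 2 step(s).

f(x) = x³ + x² + 6
f'(x) = 3x² + 2x
x₀ = -2.1

Newton-Raphson formula: x_{n+1} = x_n - f(x_n)/f'(x_n)

Iteration 1:
  f(-2.100000) = 1.149000
  f'(-2.100000) = 9.030000
  x_1 = -2.100000 - 1.149000/9.030000 = -2.227243
Iteration 2:
  f(-2.227243) = -0.087871
  f'(-2.227243) = 10.427343
  x_2 = -2.227243 - (-0.087871)/10.427343 = -2.218816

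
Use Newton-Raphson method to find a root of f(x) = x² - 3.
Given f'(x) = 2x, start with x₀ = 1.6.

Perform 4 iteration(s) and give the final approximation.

f(x) = x² - 3
f'(x) = 2x
x₀ = 1.6

Newton-Raphson formula: x_{n+1} = x_n - f(x_n)/f'(x_n)

Iteration 1:
  f(1.600000) = -0.440000
  f'(1.600000) = 3.200000
  x_1 = 1.600000 - (-0.440000)/3.200000 = 1.737500
Iteration 2:
  f(1.737500) = 0.018906
  f'(1.737500) = 3.475000
  x_2 = 1.737500 - 0.018906/3.475000 = 1.732059
Iteration 3:
  f(1.732059) = 0.000030
  f'(1.732059) = 3.464119
  x_3 = 1.732059 - 0.000030/3.464119 = 1.732051
Iteration 4:
  f(1.732051) = 0.000000
  f'(1.732051) = 3.464102
  x_4 = 1.732051 - 0.000000/3.464102 = 1.732051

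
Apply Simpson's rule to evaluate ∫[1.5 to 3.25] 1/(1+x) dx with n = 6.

f(x) = 1/(1+x)
a = 1.5, b = 3.25, n = 6
h = (b - a)/n = 0.291667

Simpson's rule: (h/3)[f(x₀) + 4f(x₁) + 2f(x₂) + ... + f(xₙ)]

x_0 = 1.5000, f(x_0) = 0.400000, coefficient = 1
x_1 = 1.7917, f(x_1) = 0.358209, coefficient = 4
x_2 = 2.0833, f(x_2) = 0.324324, coefficient = 2
x_3 = 2.3750, f(x_3) = 0.296296, coefficient = 4
x_4 = 2.6667, f(x_4) = 0.272727, coefficient = 2
x_5 = 2.9583, f(x_5) = 0.252632, coefficient = 4
x_6 = 3.2500, f(x_6) = 0.235294, coefficient = 1

I ≈ (0.291667/3) × 5.457945 = 0.530634
Exact value: 0.530628
Error: 0.000005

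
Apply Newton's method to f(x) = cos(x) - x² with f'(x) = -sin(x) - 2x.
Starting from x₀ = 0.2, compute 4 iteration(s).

f(x) = cos(x) - x²
f'(x) = -sin(x) - 2x
x₀ = 0.2

Newton-Raphson formula: x_{n+1} = x_n - f(x_n)/f'(x_n)

Iteration 1:
  f(0.200000) = 0.940067
  f'(0.200000) = -0.598669
  x_1 = 0.200000 - 0.940067/(-0.598669) = 1.770260
Iteration 2:
  f(1.770260) = -3.331965
  f'(1.770260) = -4.520693
  x_2 = 1.770260 - (-3.331965)/(-4.520693) = 1.033213
Iteration 3:
  f(1.033213) = -0.555467
  f'(1.033213) = -2.925374
  x_3 = 1.033213 - (-0.555467)/(-2.925374) = 0.843334
Iteration 4:
  f(0.843334) = -0.046236
  f'(0.843334) = -2.433532
  x_4 = 0.843334 - (-0.046236)/(-2.433532) = 0.824335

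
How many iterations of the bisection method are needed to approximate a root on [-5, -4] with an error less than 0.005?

We need (b-a)/2^n ≤ 0.005
(-4 - (-5))/2^n ≤ 0.005
1/2^n ≤ 0.005
2^n ≥ 200
n ≥ log₂(200) = 7.64
n ≥ 8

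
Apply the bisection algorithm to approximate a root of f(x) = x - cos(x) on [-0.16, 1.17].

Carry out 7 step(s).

f(x) = x - cos(x)
Initial interval: [-0.16, 1.17]

Iteration 1:
  c_1 = (-0.160000 + 1.170000)/2 = 0.505000
  f(c_1) = f(0.505000) = -0.370174
  f(a) × f(c) ≥ 0, new interval: [0.505000, 1.170000]
Iteration 2:
  c_2 = (0.505000 + 1.170000)/2 = 0.837500
  f(c_2) = f(0.837500) = 0.168178
  f(a) × f(c) < 0, new interval: [0.505000, 0.837500]
Iteration 3:
  c_3 = (0.505000 + 0.837500)/2 = 0.671250
  f(c_3) = f(0.671250) = -0.111795
  f(a) × f(c) ≥ 0, new interval: [0.671250, 0.837500]
Iteration 4:
  c_4 = (0.671250 + 0.837500)/2 = 0.754375
  f(c_4) = f(0.754375) = 0.025675
  f(a) × f(c) < 0, new interval: [0.671250, 0.754375]
Iteration 5:
  c_5 = (0.671250 + 0.754375)/2 = 0.712812
  f(c_5) = f(0.712812) = -0.043713
  f(a) × f(c) ≥ 0, new interval: [0.712812, 0.754375]
Iteration 6:
  c_6 = (0.712812 + 0.754375)/2 = 0.733594
  f(c_6) = f(0.733594) = -0.009179
  f(a) × f(c) ≥ 0, new interval: [0.733594, 0.754375]
Iteration 7:
  c_7 = (0.733594 + 0.754375)/2 = 0.743984
  f(c_7) = f(0.743984) = 0.008208
  f(a) × f(c) < 0, new interval: [0.733594, 0.743984]

After 7 iteration(s), the approximation is c_7 = 0.743984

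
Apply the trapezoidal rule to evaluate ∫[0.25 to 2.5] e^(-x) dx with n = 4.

f(x) = e^(-x)
a = 0.25, b = 2.5, n = 4
h = (b - a)/n = 0.562500

Trapezoidal rule: (h/2)[f(x₀) + 2f(x₁) + 2f(x₂) + ... + f(xₙ)]

x_0 = 0.2500, f(x_0) = 0.778801, coefficient = 1
x_1 = 0.8125, f(x_1) = 0.443747, coefficient = 2
x_2 = 1.3750, f(x_2) = 0.252840, coefficient = 2
x_3 = 1.9375, f(x_3) = 0.144064, coefficient = 2
x_4 = 2.5000, f(x_4) = 0.082085, coefficient = 1

I ≈ (0.562500/2) × 2.542187 = 0.714990
Exact value: 0.696716
Error: 0.018274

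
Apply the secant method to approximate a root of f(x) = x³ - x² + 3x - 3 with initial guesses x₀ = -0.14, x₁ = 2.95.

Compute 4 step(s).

f(x) = x³ - x² + 3x - 3
x₀ = -0.14, x₁ = 2.95

Secant formula: x_{n+1} = x_n - f(x_n)(x_n - x_{n-1})/(f(x_n) - f(x_{n-1}))

Iteration 1:
  f(-0.140000) = -3.442344
  f(2.950000) = 22.819875
  x_2 = 2.950000 - 22.819875×(2.950000 - (-0.140000))/(22.819875 - (-3.442344))
       = 0.265025
Iteration 2:
  f(2.950000) = 22.819875
  f(0.265025) = -2.256550
  x_3 = 0.265025 - (-2.256550)×(0.265025 - 2.950000)/(-2.256550 - 22.819875)
       = 0.506637
Iteration 3:
  f(0.265025) = -2.256550
  f(0.506637) = -1.606726
  x_4 = 0.506637 - (-1.606726)×(0.506637 - 0.265025)/(-1.606726 - (-2.256550))
       = 1.104038
Iteration 4:
  f(0.506637) = -1.606726
  f(1.104038) = 0.438924
  x_5 = 1.104038 - 0.438924×(1.104038 - 0.506637)/(0.438924 - (-1.606726))
       = 0.975857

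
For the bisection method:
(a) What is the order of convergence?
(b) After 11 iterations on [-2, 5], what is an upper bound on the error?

(a) Bisection has linear (order 1) convergence; the error is halved each step.

(b) Error bound = (b-a)/2^n = (5 - (-2))/2^{11}
    = 7/2^{11}

(a) 1 (linear); (b) error ≤ 3.42e-03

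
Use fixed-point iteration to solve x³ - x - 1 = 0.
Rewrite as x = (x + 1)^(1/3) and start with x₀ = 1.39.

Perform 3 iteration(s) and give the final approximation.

Equation: x³ - x - 1 = 0
Fixed-point form: x = (x + 1)^(1/3)
x₀ = 1.39

x_1 = g(1.390000) = 1.337004
x_2 = g(1.337004) = 1.327048
x_3 = g(1.327048) = 1.325160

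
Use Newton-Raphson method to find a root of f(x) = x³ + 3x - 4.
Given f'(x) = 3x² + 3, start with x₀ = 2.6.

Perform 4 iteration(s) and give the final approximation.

f(x) = x³ + 3x - 4
f'(x) = 3x² + 3
x₀ = 2.6

Newton-Raphson formula: x_{n+1} = x_n - f(x_n)/f'(x_n)

Iteration 1:
  f(2.600000) = 21.376000
  f'(2.600000) = 23.280000
  x_1 = 2.600000 - 21.376000/23.280000 = 1.681787
Iteration 2:
  f(1.681787) = 5.802139
  f'(1.681787) = 11.485222
  x_2 = 1.681787 - 5.802139/11.485222 = 1.176604
Iteration 3:
  f(1.176604) = 1.158698
  f'(1.176604) = 7.153190
  x_3 = 1.176604 - 1.158698/7.153190 = 1.014620
Iteration 4:
  f(1.014620) = 0.088367
  f'(1.014620) = 6.088364
  x_4 = 1.014620 - 0.088367/6.088364 = 1.000106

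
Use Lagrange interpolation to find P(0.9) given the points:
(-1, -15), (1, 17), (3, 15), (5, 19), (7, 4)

Lagrange interpolation formula:
P(x) = Σ yᵢ × Lᵢ(x)
where Lᵢ(x) = Π_{j≠i} (x - xⱼ)/(xᵢ - xⱼ)

L_0(0.9) = (0.9 - 1)/(-1 - 1) × (0.9 - 3)/(-1 - 3) × (0.9 - 5)/(-1 - 5) × (0.9 - 7)/(-1 - 7) = 0.013677
L_1(0.9) = (0.9 - (-1))/(1 - (-1)) × (0.9 - 3)/(1 - 3) × (0.9 - 5)/(1 - 5) × (0.9 - 7)/(1 - 7) = 1.039478
L_2(0.9) = (0.9 - (-1))/(3 - (-1)) × (0.9 - 1)/(3 - 1) × (0.9 - 5)/(3 - 5) × (0.9 - 7)/(3 - 7) = -0.074248
L_3(0.9) = (0.9 - (-1))/(5 - (-1)) × (0.9 - 1)/(5 - 1) × (0.9 - 3)/(5 - 3) × (0.9 - 7)/(5 - 7) = 0.025353
L_4(0.9) = (0.9 - (-1))/(7 - (-1)) × (0.9 - 1)/(7 - 1) × (0.9 - 3)/(7 - 3) × (0.9 - 5)/(7 - 5) = -0.004260

P(0.9) = (-15)×L_0(0.9) + 17×L_1(0.9) + 15×L_2(0.9) + 19×L_3(0.9) + 4×L_4(0.9)
P(0.9) = 16.816910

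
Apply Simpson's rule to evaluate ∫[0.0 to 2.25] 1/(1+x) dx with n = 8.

f(x) = 1/(1+x)
a = 0.0, b = 2.25, n = 8
h = (b - a)/n = 0.281250

Simpson's rule: (h/3)[f(x₀) + 4f(x₁) + 2f(x₂) + ... + f(xₙ)]

x_0 = 0.0000, f(x_0) = 1.000000, coefficient = 1
x_1 = 0.2812, f(x_1) = 0.780488, coefficient = 4
x_2 = 0.5625, f(x_2) = 0.640000, coefficient = 2
x_3 = 0.8438, f(x_3) = 0.542373, coefficient = 4
x_4 = 1.1250, f(x_4) = 0.470588, coefficient = 2
x_5 = 1.4062, f(x_5) = 0.415584, coefficient = 4
x_6 = 1.6875, f(x_6) = 0.372093, coefficient = 2
x_7 = 1.9688, f(x_7) = 0.336842, coefficient = 4
x_8 = 2.2500, f(x_8) = 0.307692, coefficient = 1

I ≈ (0.281250/3) × 12.574204 = 1.178832
Exact value: 1.178655
Error: 0.000177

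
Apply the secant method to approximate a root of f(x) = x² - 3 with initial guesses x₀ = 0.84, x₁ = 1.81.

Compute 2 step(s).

f(x) = x² - 3
x₀ = 0.84, x₁ = 1.81

Secant formula: x_{n+1} = x_n - f(x_n)(x_n - x_{n-1})/(f(x_n) - f(x_{n-1}))

Iteration 1:
  f(0.840000) = -2.294400
  f(1.810000) = 0.276100
  x_2 = 1.810000 - 0.276100×(1.810000 - 0.840000)/(0.276100 - (-2.294400))
       = 1.705811
Iteration 2:
  f(1.810000) = 0.276100
  f(1.705811) = -0.090208
  x_3 = 1.705811 - (-0.090208)×(1.705811 - 1.810000)/(-0.090208 - 0.276100)
       = 1.731469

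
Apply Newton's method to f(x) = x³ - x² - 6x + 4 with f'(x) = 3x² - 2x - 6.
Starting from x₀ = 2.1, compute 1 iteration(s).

f(x) = x³ - x² - 6x + 4
f'(x) = 3x² - 2x - 6
x₀ = 2.1

Newton-Raphson formula: x_{n+1} = x_n - f(x_n)/f'(x_n)

Iteration 1:
  f(2.100000) = -3.749000
  f'(2.100000) = 3.030000
  x_1 = 2.100000 - (-3.749000)/3.030000 = 3.337294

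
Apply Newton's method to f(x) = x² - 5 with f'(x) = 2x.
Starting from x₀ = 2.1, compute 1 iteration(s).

f(x) = x² - 5
f'(x) = 2x
x₀ = 2.1

Newton-Raphson formula: x_{n+1} = x_n - f(x_n)/f'(x_n)

Iteration 1:
  f(2.100000) = -0.590000
  f'(2.100000) = 4.200000
  x_1 = 2.100000 - (-0.590000)/4.200000 = 2.240476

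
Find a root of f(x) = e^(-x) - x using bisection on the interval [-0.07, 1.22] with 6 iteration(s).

f(x) = e^(-x) - x
Initial interval: [-0.07, 1.22]

Iteration 1:
  c_1 = (-0.070000 + 1.220000)/2 = 0.575000
  f(c_1) = f(0.575000) = -0.012295
  f(a) × f(c) < 0, new interval: [-0.070000, 0.575000]
Iteration 2:
  c_2 = (-0.070000 + 0.575000)/2 = 0.252500
  f(c_2) = f(0.252500) = 0.524356
  f(a) × f(c) ≥ 0, new interval: [0.252500, 0.575000]
Iteration 3:
  c_3 = (0.252500 + 0.575000)/2 = 0.413750
  f(c_3) = f(0.413750) = 0.247416
  f(a) × f(c) ≥ 0, new interval: [0.413750, 0.575000]
Iteration 4:
  c_4 = (0.413750 + 0.575000)/2 = 0.494375
  f(c_4) = f(0.494375) = 0.115577
  f(a) × f(c) ≥ 0, new interval: [0.494375, 0.575000]
Iteration 5:
  c_5 = (0.494375 + 0.575000)/2 = 0.534687
  f(c_5) = f(0.534687) = 0.051165
  f(a) × f(c) ≥ 0, new interval: [0.534687, 0.575000]
Iteration 6:
  c_6 = (0.534687 + 0.575000)/2 = 0.554844
  f(c_6) = f(0.554844) = 0.019318
  f(a) × f(c) ≥ 0, new interval: [0.554844, 0.575000]

After 6 iteration(s), the approximation is c_6 = 0.554844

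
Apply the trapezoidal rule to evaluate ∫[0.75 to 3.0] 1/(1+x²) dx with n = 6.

f(x) = 1/(1+x²)
a = 0.75, b = 3.0, n = 6
h = (b - a)/n = 0.375000

Trapezoidal rule: (h/2)[f(x₀) + 2f(x₁) + 2f(x₂) + ... + f(xₙ)]

x_0 = 0.7500, f(x_0) = 0.640000, coefficient = 1
x_1 = 1.1250, f(x_1) = 0.441379, coefficient = 2
x_2 = 1.5000, f(x_2) = 0.307692, coefficient = 2
x_3 = 1.8750, f(x_3) = 0.221453, coefficient = 2
x_4 = 2.2500, f(x_4) = 0.164948, coefficient = 2
x_5 = 2.6250, f(x_5) = 0.126733, coefficient = 2
x_6 = 3.0000, f(x_6) = 0.100000, coefficient = 1

I ≈ (0.375000/2) × 3.264412 = 0.612077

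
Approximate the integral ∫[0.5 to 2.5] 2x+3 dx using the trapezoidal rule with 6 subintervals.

f(x) = 2x+3
a = 0.5, b = 2.5, n = 6
h = (b - a)/n = 0.333333

Trapezoidal rule: (h/2)[f(x₀) + 2f(x₁) + 2f(x₂) + ... + f(xₙ)]

x_0 = 0.5000, f(x_0) = 4.000000, coefficient = 1
x_1 = 0.8333, f(x_1) = 4.666667, coefficient = 2
x_2 = 1.1667, f(x_2) = 5.333333, coefficient = 2
x_3 = 1.5000, f(x_3) = 6.000000, coefficient = 2
x_4 = 1.8333, f(x_4) = 6.666667, coefficient = 2
x_5 = 2.1667, f(x_5) = 7.333333, coefficient = 2
x_6 = 2.5000, f(x_6) = 8.000000, coefficient = 1

I ≈ (0.333333/2) × 72.000000 = 12.000000
Exact value: 12.000000
Error: 0.000000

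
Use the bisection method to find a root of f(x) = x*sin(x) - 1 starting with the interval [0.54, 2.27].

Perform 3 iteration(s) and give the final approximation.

f(x) = x*sin(x) - 1
Initial interval: [0.54, 2.27]

Iteration 1:
  c_1 = (0.540000 + 2.270000)/2 = 1.405000
  f(c_1) = f(1.405000) = 0.385734
  f(a) × f(c) < 0, new interval: [0.540000, 1.405000]
Iteration 2:
  c_2 = (0.540000 + 1.405000)/2 = 0.972500
  f(c_2) = f(0.972500) = -0.196427
  f(a) × f(c) ≥ 0, new interval: [0.972500, 1.405000]
Iteration 3:
  c_3 = (0.972500 + 1.405000)/2 = 1.188750
  f(c_3) = f(1.188750) = 0.103045
  f(a) × f(c) < 0, new interval: [0.972500, 1.188750]

After 3 iteration(s), the approximation is c_3 = 1.188750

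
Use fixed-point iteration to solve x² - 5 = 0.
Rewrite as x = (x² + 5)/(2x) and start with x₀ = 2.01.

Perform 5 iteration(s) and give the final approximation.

Equation: x² - 5 = 0
Fixed-point form: x = (x² + 5)/(2x)
x₀ = 2.01

x_1 = g(2.010000) = 2.248781
x_2 = g(2.248781) = 2.236104
x_3 = g(2.236104) = 2.236068
x_4 = g(2.236068) = 2.236068
x_5 = g(2.236068) = 2.236068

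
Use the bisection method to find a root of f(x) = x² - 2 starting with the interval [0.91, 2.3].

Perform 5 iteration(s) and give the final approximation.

f(x) = x² - 2
Initial interval: [0.91, 2.3]

Iteration 1:
  c_1 = (0.910000 + 2.300000)/2 = 1.605000
  f(c_1) = f(1.605000) = 0.576025
  f(a) × f(c) < 0, new interval: [0.910000, 1.605000]
Iteration 2:
  c_2 = (0.910000 + 1.605000)/2 = 1.257500
  f(c_2) = f(1.257500) = -0.418694
  f(a) × f(c) ≥ 0, new interval: [1.257500, 1.605000]
Iteration 3:
  c_3 = (1.257500 + 1.605000)/2 = 1.431250
  f(c_3) = f(1.431250) = 0.048477
  f(a) × f(c) < 0, new interval: [1.257500, 1.431250]
Iteration 4:
  c_4 = (1.257500 + 1.431250)/2 = 1.344375
  f(c_4) = f(1.344375) = -0.192656
  f(a) × f(c) ≥ 0, new interval: [1.344375, 1.431250]
Iteration 5:
  c_5 = (1.344375 + 1.431250)/2 = 1.387812
  f(c_5) = f(1.387812) = -0.073976
  f(a) × f(c) ≥ 0, new interval: [1.387812, 1.431250]

After 5 iteration(s), the approximation is c_5 = 1.387812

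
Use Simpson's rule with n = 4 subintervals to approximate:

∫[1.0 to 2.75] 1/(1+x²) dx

f(x) = 1/(1+x²)
a = 1.0, b = 2.75, n = 4
h = (b - a)/n = 0.437500

Simpson's rule: (h/3)[f(x₀) + 4f(x₁) + 2f(x₂) + ... + f(xₙ)]

x_0 = 1.0000, f(x_0) = 0.500000, coefficient = 1
x_1 = 1.4375, f(x_1) = 0.326115, coefficient = 4
x_2 = 1.8750, f(x_2) = 0.221453, coefficient = 2
x_3 = 2.3125, f(x_3) = 0.157538, coefficient = 4
x_4 = 2.7500, f(x_4) = 0.116788, coefficient = 1

I ≈ (0.437500/3) × 2.994307 = 0.436670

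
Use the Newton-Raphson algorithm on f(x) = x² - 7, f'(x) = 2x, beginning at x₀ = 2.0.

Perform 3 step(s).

f(x) = x² - 7
f'(x) = 2x
x₀ = 2.0

Newton-Raphson formula: x_{n+1} = x_n - f(x_n)/f'(x_n)

Iteration 1:
  f(2.000000) = -3.000000
  f'(2.000000) = 4.000000
  x_1 = 2.000000 - (-3.000000)/4.000000 = 2.750000
Iteration 2:
  f(2.750000) = 0.562500
  f'(2.750000) = 5.500000
  x_2 = 2.750000 - 0.562500/5.500000 = 2.647727
Iteration 3:
  f(2.647727) = 0.010460
  f'(2.647727) = 5.295455
  x_3 = 2.647727 - 0.010460/5.295455 = 2.645752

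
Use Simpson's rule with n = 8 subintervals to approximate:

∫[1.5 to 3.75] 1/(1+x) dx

f(x) = 1/(1+x)
a = 1.5, b = 3.75, n = 8
h = (b - a)/n = 0.281250

Simpson's rule: (h/3)[f(x₀) + 4f(x₁) + 2f(x₂) + ... + f(xₙ)]

x_0 = 1.5000, f(x_0) = 0.400000, coefficient = 1
x_1 = 1.7812, f(x_1) = 0.359551, coefficient = 4
x_2 = 2.0625, f(x_2) = 0.326531, coefficient = 2
x_3 = 2.3438, f(x_3) = 0.299065, coefficient = 4
x_4 = 2.6250, f(x_4) = 0.275862, coefficient = 2
x_5 = 2.9062, f(x_5) = 0.256000, coefficient = 4
x_6 = 3.1875, f(x_6) = 0.238806, coefficient = 2
x_7 = 3.4688, f(x_7) = 0.223776, coefficient = 4
x_8 = 3.7500, f(x_8) = 0.210526, coefficient = 1

I ≈ (0.281250/3) × 6.846492 = 0.641859
Exact value: 0.641854
Error: 0.000005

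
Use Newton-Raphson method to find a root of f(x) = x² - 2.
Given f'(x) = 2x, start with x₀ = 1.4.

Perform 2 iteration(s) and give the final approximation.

f(x) = x² - 2
f'(x) = 2x
x₀ = 1.4

Newton-Raphson formula: x_{n+1} = x_n - f(x_n)/f'(x_n)

Iteration 1:
  f(1.400000) = -0.040000
  f'(1.400000) = 2.800000
  x_1 = 1.400000 - (-0.040000)/2.800000 = 1.414286
Iteration 2:
  f(1.414286) = 0.000204
  f'(1.414286) = 2.828571
  x_2 = 1.414286 - 0.000204/2.828571 = 1.414214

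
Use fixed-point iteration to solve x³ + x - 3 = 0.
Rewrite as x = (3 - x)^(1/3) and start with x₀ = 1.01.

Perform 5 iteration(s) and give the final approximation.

Equation: x³ + x - 3 = 0
Fixed-point form: x = (3 - x)^(1/3)
x₀ = 1.01

x_1 = g(1.010000) = 1.257818
x_2 = g(1.257818) = 1.203274
x_3 = g(1.203274) = 1.215702
x_4 = g(1.215702) = 1.212893
x_5 = g(1.212893) = 1.213529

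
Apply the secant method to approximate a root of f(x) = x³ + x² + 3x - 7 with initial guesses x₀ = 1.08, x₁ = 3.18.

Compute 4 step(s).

f(x) = x³ + x² + 3x - 7
x₀ = 1.08, x₁ = 3.18

Secant formula: x_{n+1} = x_n - f(x_n)(x_n - x_{n-1})/(f(x_n) - f(x_{n-1}))

Iteration 1:
  f(1.080000) = -1.333888
  f(3.180000) = 44.809832
  x_2 = 3.180000 - 44.809832×(3.180000 - 1.080000)/(44.809832 - (-1.333888))
       = 1.140705
Iteration 2:
  f(3.180000) = 44.809832
  f(1.140705) = -0.792381
  x_3 = 1.140705 - (-0.792381)×(1.140705 - 3.180000)/(-0.792381 - 44.809832)
       = 1.176140
Iteration 3:
  f(1.140705) = -0.792381
  f(1.176140) = -0.461315
  x_4 = 1.176140 - (-0.461315)×(1.176140 - 1.140705)/(-0.461315 - (-0.792381))
       = 1.225515
Iteration 4:
  f(1.176140) = -0.461315
  f(1.225515) = 0.019021
  x_5 = 1.225515 - 0.019021×(1.225515 - 1.176140)/(0.019021 - (-0.461315))
       = 1.223560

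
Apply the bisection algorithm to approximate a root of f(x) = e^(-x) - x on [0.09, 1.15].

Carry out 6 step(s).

f(x) = e^(-x) - x
Initial interval: [0.09, 1.15]

Iteration 1:
  c_1 = (0.090000 + 1.150000)/2 = 0.620000
  f(c_1) = f(0.620000) = -0.082056
  f(a) × f(c) < 0, new interval: [0.090000, 0.620000]
Iteration 2:
  c_2 = (0.090000 + 0.620000)/2 = 0.355000
  f(c_2) = f(0.355000) = 0.346173
  f(a) × f(c) ≥ 0, new interval: [0.355000, 0.620000]
Iteration 3:
  c_3 = (0.355000 + 0.620000)/2 = 0.487500
  f(c_3) = f(0.487500) = 0.126660
  f(a) × f(c) ≥ 0, new interval: [0.487500, 0.620000]
Iteration 4:
  c_4 = (0.487500 + 0.620000)/2 = 0.553750
  f(c_4) = f(0.553750) = 0.021040
  f(a) × f(c) ≥ 0, new interval: [0.553750, 0.620000]
Iteration 5:
  c_5 = (0.553750 + 0.620000)/2 = 0.586875
  f(c_5) = f(0.586875) = -0.030813
  f(a) × f(c) < 0, new interval: [0.553750, 0.586875]
Iteration 6:
  c_6 = (0.553750 + 0.586875)/2 = 0.570312
  f(c_6) = f(0.570312) = -0.004964
  f(a) × f(c) < 0, new interval: [0.553750, 0.570312]

After 6 iteration(s), the approximation is c_6 = 0.570312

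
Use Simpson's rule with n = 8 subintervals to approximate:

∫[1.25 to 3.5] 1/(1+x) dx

f(x) = 1/(1+x)
a = 1.25, b = 3.5, n = 8
h = (b - a)/n = 0.281250

Simpson's rule: (h/3)[f(x₀) + 4f(x₁) + 2f(x₂) + ... + f(xₙ)]

x_0 = 1.2500, f(x_0) = 0.444444, coefficient = 1
x_1 = 1.5312, f(x_1) = 0.395062, coefficient = 4
x_2 = 1.8125, f(x_2) = 0.355556, coefficient = 2
x_3 = 2.0938, f(x_3) = 0.323232, coefficient = 4
x_4 = 2.3750, f(x_4) = 0.296296, coefficient = 2
x_5 = 2.6562, f(x_5) = 0.273504, coefficient = 4
x_6 = 2.9375, f(x_6) = 0.253968, coefficient = 2
x_7 = 3.2188, f(x_7) = 0.237037, coefficient = 4
x_8 = 3.5000, f(x_8) = 0.222222, coefficient = 1

I ≈ (0.281250/3) × 7.393648 = 0.693155
Exact value: 0.693147
Error: 0.000007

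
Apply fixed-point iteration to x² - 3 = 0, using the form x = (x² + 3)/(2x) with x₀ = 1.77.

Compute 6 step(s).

Equation: x² - 3 = 0
Fixed-point form: x = (x² + 3)/(2x)
x₀ = 1.77

x_1 = g(1.770000) = 1.732458
x_2 = g(1.732458) = 1.732051
x_3 = g(1.732051) = 1.732051
x_4 = g(1.732051) = 1.732051
x_5 = g(1.732051) = 1.732051
x_6 = g(1.732051) = 1.732051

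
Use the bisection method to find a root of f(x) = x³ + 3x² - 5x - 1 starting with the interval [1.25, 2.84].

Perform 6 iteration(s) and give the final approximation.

f(x) = x³ + 3x² - 5x - 1
Initial interval: [1.25, 2.84]

Iteration 1:
  c_1 = (1.250000 + 2.840000)/2 = 2.045000
  f(c_1) = f(2.045000) = 9.873316
  f(a) × f(c) < 0, new interval: [1.250000, 2.045000]
Iteration 2:
  c_2 = (1.250000 + 2.045000)/2 = 1.647500
  f(c_2) = f(1.647500) = 3.377006
  f(a) × f(c) < 0, new interval: [1.250000, 1.647500]
Iteration 3:
  c_3 = (1.250000 + 1.647500)/2 = 1.448750
  f(c_3) = f(1.448750) = 1.093627
  f(a) × f(c) < 0, new interval: [1.250000, 1.448750]
Iteration 4:
  c_4 = (1.250000 + 1.448750)/2 = 1.349375
  f(c_4) = f(1.349375) = 0.172523
  f(a) × f(c) < 0, new interval: [1.250000, 1.349375]
Iteration 5:
  c_5 = (1.250000 + 1.349375)/2 = 1.299688
  f(c_5) = f(1.299688) = -0.235459
  f(a) × f(c) ≥ 0, new interval: [1.299688, 1.349375]
Iteration 6:
  c_6 = (1.299688 + 1.349375)/2 = 1.324531
  f(c_6) = f(1.324531) = -0.035772
  f(a) × f(c) ≥ 0, new interval: [1.324531, 1.349375]

After 6 iteration(s), the approximation is c_6 = 1.324531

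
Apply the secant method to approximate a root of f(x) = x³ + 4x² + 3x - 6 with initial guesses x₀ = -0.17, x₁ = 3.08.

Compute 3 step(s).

f(x) = x³ + 4x² + 3x - 6
x₀ = -0.17, x₁ = 3.08

Secant formula: x_{n+1} = x_n - f(x_n)(x_n - x_{n-1})/(f(x_n) - f(x_{n-1}))

Iteration 1:
  f(-0.170000) = -6.399313
  f(3.080000) = 70.403712
  x_2 = 3.080000 - 70.403712×(3.080000 - (-0.170000))/(70.403712 - (-6.399313))
       = 0.100794
Iteration 2:
  f(3.080000) = 70.403712
  f(0.100794) = -5.655958
  x_3 = 0.100794 - (-5.655958)×(0.100794 - 3.080000)/(-5.655958 - 70.403712)
       = 0.322334
Iteration 3:
  f(0.100794) = -5.655958
  f(0.322334) = -4.583913
  x_4 = 0.322334 - (-4.583913)×(0.322334 - 0.100794)/(-4.583913 - (-5.655958))
       = 1.269608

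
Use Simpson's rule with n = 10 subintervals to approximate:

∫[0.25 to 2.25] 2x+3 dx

f(x) = 2x+3
a = 0.25, b = 2.25, n = 10
h = (b - a)/n = 0.200000

Simpson's rule: (h/3)[f(x₀) + 4f(x₁) + 2f(x₂) + ... + f(xₙ)]

x_0 = 0.2500, f(x_0) = 3.500000, coefficient = 1
x_1 = 0.4500, f(x_1) = 3.900000, coefficient = 4
x_2 = 0.6500, f(x_2) = 4.300000, coefficient = 2
x_3 = 0.8500, f(x_3) = 4.700000, coefficient = 4
x_4 = 1.0500, f(x_4) = 5.100000, coefficient = 2
x_5 = 1.2500, f(x_5) = 5.500000, coefficient = 4
x_6 = 1.4500, f(x_6) = 5.900000, coefficient = 2
x_7 = 1.6500, f(x_7) = 6.300000, coefficient = 4
x_8 = 1.8500, f(x_8) = 6.700000, coefficient = 2
x_9 = 2.0500, f(x_9) = 7.100000, coefficient = 4
x_10 = 2.2500, f(x_10) = 7.500000, coefficient = 1

I ≈ (0.200000/3) × 165.000000 = 11.000000
Exact value: 11.000000
Error: 0.000000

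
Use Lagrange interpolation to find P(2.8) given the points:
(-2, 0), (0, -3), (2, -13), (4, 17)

Lagrange interpolation formula:
P(x) = Σ yᵢ × Lᵢ(x)
where Lᵢ(x) = Π_{j≠i} (x - xⱼ)/(xᵢ - xⱼ)

L_0(2.8) = (2.8 - 0)/(-2 - 0) × (2.8 - 2)/(-2 - 2) × (2.8 - 4)/(-2 - 4) = 0.056000
L_1(2.8) = (2.8 - (-2))/(0 - (-2)) × (2.8 - 2)/(0 - 2) × (2.8 - 4)/(0 - 4) = -0.288000
L_2(2.8) = (2.8 - (-2))/(2 - (-2)) × (2.8 - 0)/(2 - 0) × (2.8 - 4)/(2 - 4) = 1.008000
L_3(2.8) = (2.8 - (-2))/(4 - (-2)) × (2.8 - 0)/(4 - 0) × (2.8 - 2)/(4 - 2) = 0.224000

P(2.8) = 0×L_0(2.8) + (-3)×L_1(2.8) + (-13)×L_2(2.8) + 17×L_3(2.8)
P(2.8) = -8.432000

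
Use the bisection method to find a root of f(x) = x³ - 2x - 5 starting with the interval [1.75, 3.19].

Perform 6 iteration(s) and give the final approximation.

f(x) = x³ - 2x - 5
Initial interval: [1.75, 3.19]

Iteration 1:
  c_1 = (1.750000 + 3.190000)/2 = 2.470000
  f(c_1) = f(2.470000) = 5.129223
  f(a) × f(c) < 0, new interval: [1.750000, 2.470000]
Iteration 2:
  c_2 = (1.750000 + 2.470000)/2 = 2.110000
  f(c_2) = f(2.110000) = 0.173931
  f(a) × f(c) < 0, new interval: [1.750000, 2.110000]
Iteration 3:
  c_3 = (1.750000 + 2.110000)/2 = 1.930000
  f(c_3) = f(1.930000) = -1.670943
  f(a) × f(c) ≥ 0, new interval: [1.930000, 2.110000]
Iteration 4:
  c_4 = (1.930000 + 2.110000)/2 = 2.020000
  f(c_4) = f(2.020000) = -0.797592
  f(a) × f(c) ≥ 0, new interval: [2.020000, 2.110000]
Iteration 5:
  c_5 = (2.020000 + 2.110000)/2 = 2.065000
  f(c_5) = f(2.065000) = -0.324375
  f(a) × f(c) ≥ 0, new interval: [2.065000, 2.110000]
Iteration 6:
  c_6 = (2.065000 + 2.110000)/2 = 2.087500
  f(c_6) = f(2.087500) = -0.078393
  f(a) × f(c) ≥ 0, new interval: [2.087500, 2.110000]

After 6 iteration(s), the approximation is c_6 = 2.087500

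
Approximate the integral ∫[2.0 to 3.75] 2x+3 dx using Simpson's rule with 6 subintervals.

f(x) = 2x+3
a = 2.0, b = 3.75, n = 6
h = (b - a)/n = 0.291667

Simpson's rule: (h/3)[f(x₀) + 4f(x₁) + 2f(x₂) + ... + f(xₙ)]

x_0 = 2.0000, f(x_0) = 7.000000, coefficient = 1
x_1 = 2.2917, f(x_1) = 7.583333, coefficient = 4
x_2 = 2.5833, f(x_2) = 8.166667, coefficient = 2
x_3 = 2.8750, f(x_3) = 8.750000, coefficient = 4
x_4 = 3.1667, f(x_4) = 9.333333, coefficient = 2
x_5 = 3.4583, f(x_5) = 9.916667, coefficient = 4
x_6 = 3.7500, f(x_6) = 10.500000, coefficient = 1

I ≈ (0.291667/3) × 157.500000 = 15.312500
Exact value: 15.312500
Error: 0.000000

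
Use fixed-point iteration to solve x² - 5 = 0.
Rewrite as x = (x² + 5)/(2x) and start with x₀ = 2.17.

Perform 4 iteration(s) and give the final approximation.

Equation: x² - 5 = 0
Fixed-point form: x = (x² + 5)/(2x)
x₀ = 2.17

x_1 = g(2.170000) = 2.237074
x_2 = g(2.237074) = 2.236068
x_3 = g(2.236068) = 2.236068
x_4 = g(2.236068) = 2.236068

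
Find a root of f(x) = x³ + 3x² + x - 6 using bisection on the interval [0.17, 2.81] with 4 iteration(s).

f(x) = x³ + 3x² + x - 6
Initial interval: [0.17, 2.81]

Iteration 1:
  c_1 = (0.170000 + 2.810000)/2 = 1.490000
  f(c_1) = f(1.490000) = 5.458249
  f(a) × f(c) < 0, new interval: [0.170000, 1.490000]
Iteration 2:
  c_2 = (0.170000 + 1.490000)/2 = 0.830000
  f(c_2) = f(0.830000) = -2.531513
  f(a) × f(c) ≥ 0, new interval: [0.830000, 1.490000]
Iteration 3:
  c_3 = (0.830000 + 1.490000)/2 = 1.160000
  f(c_3) = f(1.160000) = 0.757696
  f(a) × f(c) < 0, new interval: [0.830000, 1.160000]
Iteration 4:
  c_4 = (0.830000 + 1.160000)/2 = 0.995000
  f(c_4) = f(0.995000) = -1.049850
  f(a) × f(c) ≥ 0, new interval: [0.995000, 1.160000]

After 4 iteration(s), the approximation is c_4 = 0.995000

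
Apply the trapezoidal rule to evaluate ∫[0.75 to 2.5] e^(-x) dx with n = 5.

f(x) = e^(-x)
a = 0.75, b = 2.5, n = 5
h = (b - a)/n = 0.350000

Trapezoidal rule: (h/2)[f(x₀) + 2f(x₁) + 2f(x₂) + ... + f(xₙ)]

x_0 = 0.7500, f(x_0) = 0.472367, coefficient = 1
x_1 = 1.1000, f(x_1) = 0.332871, coefficient = 2
x_2 = 1.4500, f(x_2) = 0.234570, coefficient = 2
x_3 = 1.8000, f(x_3) = 0.165299, coefficient = 2
x_4 = 2.1500, f(x_4) = 0.116484, coefficient = 2
x_5 = 2.5000, f(x_5) = 0.082085, coefficient = 1

I ≈ (0.350000/2) × 2.252900 = 0.394258
Exact value: 0.390282
Error: 0.003976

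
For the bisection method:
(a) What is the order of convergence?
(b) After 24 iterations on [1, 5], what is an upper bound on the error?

(a) Bisection has linear (order 1) convergence; the error is halved each step.

(b) Error bound = (b-a)/2^n = (5 - 1)/2^{24}
    = 4/2^{24}

(a) 1 (linear); (b) error ≤ 2.38e-07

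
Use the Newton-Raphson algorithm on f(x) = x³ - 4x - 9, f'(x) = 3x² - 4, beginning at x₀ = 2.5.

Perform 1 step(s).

f(x) = x³ - 4x - 9
f'(x) = 3x² - 4
x₀ = 2.5

Newton-Raphson formula: x_{n+1} = x_n - f(x_n)/f'(x_n)

Iteration 1:
  f(2.500000) = -3.375000
  f'(2.500000) = 14.750000
  x_1 = 2.500000 - (-3.375000)/14.750000 = 2.728814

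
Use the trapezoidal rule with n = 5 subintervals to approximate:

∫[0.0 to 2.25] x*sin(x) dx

f(x) = x*sin(x)
a = 0.0, b = 2.25, n = 5
h = (b - a)/n = 0.450000

Trapezoidal rule: (h/2)[f(x₀) + 2f(x₁) + 2f(x₂) + ... + f(xₙ)]

x_0 = 0.0000, f(x_0) = 0.000000, coefficient = 1
x_1 = 0.4500, f(x_1) = 0.195734, coefficient = 2
x_2 = 0.9000, f(x_2) = 0.704994, coefficient = 2
x_3 = 1.3500, f(x_3) = 1.317227, coefficient = 2
x_4 = 1.8000, f(x_4) = 1.752926, coefficient = 2
x_5 = 2.2500, f(x_5) = 1.750665, coefficient = 1

I ≈ (0.450000/2) × 9.692427 = 2.180796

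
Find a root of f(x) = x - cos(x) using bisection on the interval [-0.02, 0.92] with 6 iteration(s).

f(x) = x - cos(x)
Initial interval: [-0.02, 0.92]

Iteration 1:
  c_1 = (-0.020000 + 0.920000)/2 = 0.450000
  f(c_1) = f(0.450000) = -0.450447
  f(a) × f(c) ≥ 0, new interval: [0.450000, 0.920000]
Iteration 2:
  c_2 = (0.450000 + 0.920000)/2 = 0.685000
  f(c_2) = f(0.685000) = -0.089419
  f(a) × f(c) ≥ 0, new interval: [0.685000, 0.920000]
Iteration 3:
  c_3 = (0.685000 + 0.920000)/2 = 0.802500
  f(c_3) = f(0.802500) = 0.107589
  f(a) × f(c) < 0, new interval: [0.685000, 0.802500]
Iteration 4:
  c_4 = (0.685000 + 0.802500)/2 = 0.743750
  f(c_4) = f(0.743750) = 0.007815
  f(a) × f(c) < 0, new interval: [0.685000, 0.743750]
Iteration 5:
  c_5 = (0.685000 + 0.743750)/2 = 0.714375
  f(c_5) = f(0.714375) = -0.041128
  f(a) × f(c) ≥ 0, new interval: [0.714375, 0.743750]
Iteration 6:
  c_6 = (0.714375 + 0.743750)/2 = 0.729062
  f(c_6) = f(0.729062) = -0.016737
  f(a) × f(c) ≥ 0, new interval: [0.729062, 0.743750]

After 6 iteration(s), the approximation is c_6 = 0.729062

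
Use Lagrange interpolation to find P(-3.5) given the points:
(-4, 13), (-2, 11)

Lagrange interpolation formula:
P(x) = Σ yᵢ × Lᵢ(x)
where Lᵢ(x) = Π_{j≠i} (x - xⱼ)/(xᵢ - xⱼ)

L_0(-3.5) = (-3.5 - (-2))/(-4 - (-2)) = 0.750000
L_1(-3.5) = (-3.5 - (-4))/(-2 - (-4)) = 0.250000

P(-3.5) = 13×L_0(-3.5) + 11×L_1(-3.5)
P(-3.5) = 12.500000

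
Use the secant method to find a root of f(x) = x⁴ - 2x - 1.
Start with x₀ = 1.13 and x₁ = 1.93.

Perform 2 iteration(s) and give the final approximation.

f(x) = x⁴ - 2x - 1
x₀ = 1.13, x₁ = 1.93

Secant formula: x_{n+1} = x_n - f(x_n)(x_n - x_{n-1})/(f(x_n) - f(x_{n-1}))

Iteration 1:
  f(1.130000) = -1.629526
  f(1.930000) = 9.014880
  x_2 = 1.930000 - 9.014880×(1.930000 - 1.130000)/(9.014880 - (-1.629526))
       = 1.252470
Iteration 2:
  f(1.930000) = 9.014880
  f(1.252470) = -1.044179
  x_3 = 1.252470 - (-1.044179)×(1.252470 - 1.930000)/(-1.044179 - 9.014880)
       = 1.322801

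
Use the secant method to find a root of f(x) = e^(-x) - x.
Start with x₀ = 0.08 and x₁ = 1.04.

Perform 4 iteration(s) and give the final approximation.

f(x) = e^(-x) - x
x₀ = 0.08, x₁ = 1.04

Secant formula: x_{n+1} = x_n - f(x_n)(x_n - x_{n-1})/(f(x_n) - f(x_{n-1}))

Iteration 1:
  f(0.080000) = 0.843116
  f(1.040000) = -0.686545
  x_2 = 1.040000 - (-0.686545)×(1.040000 - 0.080000)/(-0.686545 - 0.843116)
       = 0.609131
Iteration 2:
  f(1.040000) = -0.686545
  f(0.609131) = -0.065308
  x_3 = 0.609131 - (-0.065308)×(0.609131 - 1.040000)/(-0.065308 - (-0.686545))
       = 0.563836
Iteration 3:
  f(0.609131) = -0.065308
  f(0.563836) = 0.005186
  x_4 = 0.563836 - 0.005186×(0.563836 - 0.609131)/(0.005186 - (-0.065308))
       = 0.567168
Iteration 4:
  f(0.563836) = 0.005186
  f(0.567168) = -0.000039
  x_5 = 0.567168 - (-0.000039)×(0.567168 - 0.563836)/(-0.000039 - 0.005186)
       = 0.567143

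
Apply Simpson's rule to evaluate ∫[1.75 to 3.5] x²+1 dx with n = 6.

f(x) = x²+1
a = 1.75, b = 3.5, n = 6
h = (b - a)/n = 0.291667

Simpson's rule: (h/3)[f(x₀) + 4f(x₁) + 2f(x₂) + ... + f(xₙ)]

x_0 = 1.7500, f(x_0) = 4.062500, coefficient = 1
x_1 = 2.0417, f(x_1) = 5.168403, coefficient = 4
x_2 = 2.3333, f(x_2) = 6.444444, coefficient = 2
x_3 = 2.6250, f(x_3) = 7.890625, coefficient = 4
x_4 = 2.9167, f(x_4) = 9.506944, coefficient = 2
x_5 = 3.2083, f(x_5) = 11.293403, coefficient = 4
x_6 = 3.5000, f(x_6) = 13.250000, coefficient = 1

I ≈ (0.291667/3) × 146.625000 = 14.255208
Exact value: 14.255208
Error: 0.000000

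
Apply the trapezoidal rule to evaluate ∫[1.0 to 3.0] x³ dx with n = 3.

f(x) = x³
a = 1.0, b = 3.0, n = 3
h = (b - a)/n = 0.666667

Trapezoidal rule: (h/2)[f(x₀) + 2f(x₁) + 2f(x₂) + ... + f(xₙ)]

x_0 = 1.0000, f(x_0) = 1.000000, coefficient = 1
x_1 = 1.6667, f(x_1) = 4.629630, coefficient = 2
x_2 = 2.3333, f(x_2) = 12.703704, coefficient = 2
x_3 = 3.0000, f(x_3) = 27.000000, coefficient = 1

I ≈ (0.666667/2) × 62.666667 = 20.888889
Exact value: 20.000000
Error: 0.888889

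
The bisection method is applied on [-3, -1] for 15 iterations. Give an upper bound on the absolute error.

Bisection error bound: |error| ≤ (b-a)/2^n
|error| ≤ (-1 - (-3))/2^15 = 2/2^15
|error| ≤ 0.0000610352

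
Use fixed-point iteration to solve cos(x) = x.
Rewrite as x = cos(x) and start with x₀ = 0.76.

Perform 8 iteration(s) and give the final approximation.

Equation: cos(x) = x
Fixed-point form: x = cos(x)
x₀ = 0.76

x_1 = g(0.760000) = 0.724836
x_2 = g(0.724836) = 0.748608
x_3 = g(0.748608) = 0.732637
x_4 = g(0.732637) = 0.743413
x_5 = g(0.743413) = 0.736163
x_6 = g(0.736163) = 0.741051
x_7 = g(0.741051) = 0.737760
x_8 = g(0.737760) = 0.739977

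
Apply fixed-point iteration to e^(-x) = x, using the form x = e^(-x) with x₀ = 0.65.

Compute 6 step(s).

Equation: e^(-x) = x
Fixed-point form: x = e^(-x)
x₀ = 0.65

x_1 = g(0.650000) = 0.522046
x_2 = g(0.522046) = 0.593306
x_3 = g(0.593306) = 0.552498
x_4 = g(0.552498) = 0.575510
x_5 = g(0.575510) = 0.562418
x_6 = g(0.562418) = 0.569830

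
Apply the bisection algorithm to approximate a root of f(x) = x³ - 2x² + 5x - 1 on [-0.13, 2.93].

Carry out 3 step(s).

f(x) = x³ - 2x² + 5x - 1
Initial interval: [-0.13, 2.93]

Iteration 1:
  c_1 = (-0.130000 + 2.930000)/2 = 1.400000
  f(c_1) = f(1.400000) = 4.824000
  f(a) × f(c) < 0, new interval: [-0.130000, 1.400000]
Iteration 2:
  c_2 = (-0.130000 + 1.400000)/2 = 0.635000
  f(c_2) = f(0.635000) = 1.624598
  f(a) × f(c) < 0, new interval: [-0.130000, 0.635000]
Iteration 3:
  c_3 = (-0.130000 + 0.635000)/2 = 0.252500
  f(c_3) = f(0.252500) = 0.151086
  f(a) × f(c) < 0, new interval: [-0.130000, 0.252500]

After 3 iteration(s), the approximation is c_3 = 0.252500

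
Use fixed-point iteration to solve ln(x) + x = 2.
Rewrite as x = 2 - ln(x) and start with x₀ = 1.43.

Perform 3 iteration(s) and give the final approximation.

Equation: ln(x) + x = 2
Fixed-point form: x = 2 - ln(x)
x₀ = 1.43

x_1 = g(1.430000) = 1.642326
x_2 = g(1.642326) = 1.503887
x_3 = g(1.503887) = 1.591947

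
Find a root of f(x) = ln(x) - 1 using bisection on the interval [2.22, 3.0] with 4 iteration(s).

f(x) = ln(x) - 1
Initial interval: [2.22, 3.0]

Iteration 1:
  c_1 = (2.220000 + 3.000000)/2 = 2.610000
  f(c_1) = f(2.610000) = -0.040650
  f(a) × f(c) ≥ 0, new interval: [2.610000, 3.000000]
Iteration 2:
  c_2 = (2.610000 + 3.000000)/2 = 2.805000
  f(c_2) = f(2.805000) = 0.031404
  f(a) × f(c) < 0, new interval: [2.610000, 2.805000]
Iteration 3:
  c_3 = (2.610000 + 2.805000)/2 = 2.707500
  f(c_3) = f(2.707500) = -0.003974
  f(a) × f(c) ≥ 0, new interval: [2.707500, 2.805000]
Iteration 4:
  c_4 = (2.707500 + 2.805000)/2 = 2.756250
  f(c_4) = f(2.756250) = 0.013871
  f(a) × f(c) < 0, new interval: [2.707500, 2.756250]

After 4 iteration(s), the approximation is c_4 = 2.756250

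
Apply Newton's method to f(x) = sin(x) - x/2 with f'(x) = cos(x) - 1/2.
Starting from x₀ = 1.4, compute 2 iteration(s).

f(x) = sin(x) - x/2
f'(x) = cos(x) - 1/2
x₀ = 1.4

Newton-Raphson formula: x_{n+1} = x_n - f(x_n)/f'(x_n)

Iteration 1:
  f(1.400000) = 0.285450
  f'(1.400000) = -0.330033
  x_1 = 1.400000 - 0.285450/(-0.330033) = 2.264913
Iteration 2:
  f(2.264913) = -0.363838
  f'(2.264913) = -1.139707
  x_2 = 2.264913 - (-0.363838)/(-1.139707) = 1.945675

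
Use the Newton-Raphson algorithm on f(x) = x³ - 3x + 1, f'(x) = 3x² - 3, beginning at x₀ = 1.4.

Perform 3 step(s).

f(x) = x³ - 3x + 1
f'(x) = 3x² - 3
x₀ = 1.4

Newton-Raphson formula: x_{n+1} = x_n - f(x_n)/f'(x_n)

Iteration 1:
  f(1.400000) = -0.456000
  f'(1.400000) = 2.880000
  x_1 = 1.400000 - (-0.456000)/2.880000 = 1.558333
Iteration 2:
  f(1.558333) = 0.109261
  f'(1.558333) = 4.285208
  x_2 = 1.558333 - 0.109261/4.285208 = 1.532836
Iteration 3:
  f(1.532836) = 0.003023
  f'(1.532836) = 4.048759
  x_3 = 1.532836 - 0.003023/4.048759 = 1.532090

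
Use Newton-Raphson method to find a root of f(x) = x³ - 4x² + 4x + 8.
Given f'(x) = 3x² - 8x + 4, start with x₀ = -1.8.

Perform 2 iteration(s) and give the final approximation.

f(x) = x³ - 4x² + 4x + 8
f'(x) = 3x² - 8x + 4
x₀ = -1.8

Newton-Raphson formula: x_{n+1} = x_n - f(x_n)/f'(x_n)

Iteration 1:
  f(-1.800000) = -17.992000
  f'(-1.800000) = 28.120000
  x_1 = -1.800000 - (-17.992000)/28.120000 = -1.160171
Iteration 2:
  f(-1.160171) = -3.586252
  f'(-1.160171) = 17.319354
  x_2 = -1.160171 - (-3.586252)/17.319354 = -0.953105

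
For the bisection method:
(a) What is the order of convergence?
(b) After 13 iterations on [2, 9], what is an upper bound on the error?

(a) Bisection has linear (order 1) convergence; the error is halved each step.

(b) Error bound = (b-a)/2^n = (9 - 2)/2^{13}
    = 7/2^{13}

(a) 1 (linear); (b) error ≤ 8.54e-04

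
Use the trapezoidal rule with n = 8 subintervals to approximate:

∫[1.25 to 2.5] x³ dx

f(x) = x³
a = 1.25, b = 2.5, n = 8
h = (b - a)/n = 0.156250

Trapezoidal rule: (h/2)[f(x₀) + 2f(x₁) + 2f(x₂) + ... + f(xₙ)]

x_0 = 1.2500, f(x_0) = 1.953125, coefficient = 1
x_1 = 1.4062, f(x_1) = 2.780914, coefficient = 2
x_2 = 1.5625, f(x_2) = 3.814697, coefficient = 2
x_3 = 1.7188, f(x_3) = 5.077362, coefficient = 2
x_4 = 1.8750, f(x_4) = 6.591797, coefficient = 2
x_5 = 2.0312, f(x_5) = 8.380890, coefficient = 2
x_6 = 2.1875, f(x_6) = 10.467529, coefficient = 2
x_7 = 2.3438, f(x_7) = 12.874603, coefficient = 2
x_8 = 2.5000, f(x_8) = 15.625000, coefficient = 1

I ≈ (0.156250/2) × 117.553711 = 9.183884
Exact value: 9.155273
Error: 0.028610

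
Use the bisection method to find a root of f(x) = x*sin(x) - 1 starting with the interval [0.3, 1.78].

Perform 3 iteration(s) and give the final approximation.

f(x) = x*sin(x) - 1
Initial interval: [0.3, 1.78]

Iteration 1:
  c_1 = (0.300000 + 1.780000)/2 = 1.040000
  f(c_1) = f(1.040000) = -0.103100
  f(a) × f(c) ≥ 0, new interval: [1.040000, 1.780000]
Iteration 2:
  c_2 = (1.040000 + 1.780000)/2 = 1.410000
  f(c_2) = f(1.410000) = 0.391811
  f(a) × f(c) < 0, new interval: [1.040000, 1.410000]
Iteration 3:
  c_3 = (1.040000 + 1.410000)/2 = 1.225000
  f(c_3) = f(1.225000) = 0.152487
  f(a) × f(c) < 0, new interval: [1.040000, 1.225000]

After 3 iteration(s), the approximation is c_3 = 1.225000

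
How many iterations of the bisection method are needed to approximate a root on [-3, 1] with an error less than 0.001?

We need (b-a)/2^n ≤ 0.001
(1 - (-3))/2^n ≤ 0.001
4/2^n ≤ 0.001
2^n ≥ 4000
n ≥ log₂(4000) = 11.97
n ≥ 12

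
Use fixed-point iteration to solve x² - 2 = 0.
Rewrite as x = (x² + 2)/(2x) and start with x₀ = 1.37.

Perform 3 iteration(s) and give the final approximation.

Equation: x² - 2 = 0
Fixed-point form: x = (x² + 2)/(2x)
x₀ = 1.37

x_1 = g(1.370000) = 1.414927
x_2 = g(1.414927) = 1.414214
x_3 = g(1.414214) = 1.414214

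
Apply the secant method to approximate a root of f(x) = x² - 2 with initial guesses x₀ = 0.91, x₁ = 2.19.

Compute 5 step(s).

f(x) = x² - 2
x₀ = 0.91, x₁ = 2.19

Secant formula: x_{n+1} = x_n - f(x_n)(x_n - x_{n-1})/(f(x_n) - f(x_{n-1}))

Iteration 1:
  f(0.910000) = -1.171900
  f(2.190000) = 2.796100
  x_2 = 2.190000 - 2.796100×(2.190000 - 0.910000)/(2.796100 - (-1.171900))
       = 1.288032
Iteration 2:
  f(2.190000) = 2.796100
  f(1.288032) = -0.340973
  x_3 = 1.288032 - (-0.340973)×(1.288032 - 2.190000)/(-0.340973 - 2.796100)
       = 1.386068
Iteration 3:
  f(1.288032) = -0.340973
  f(1.386068) = -0.078814
  x_4 = 1.386068 - (-0.078814)×(1.386068 - 1.288032)/(-0.078814 - (-0.340973))
       = 1.415542
Iteration 4:
  f(1.386068) = -0.078814
  f(1.415542) = 0.003758
  x_5 = 1.415542 - 0.003758×(1.415542 - 1.386068)/(0.003758 - (-0.078814))
       = 1.414200
Iteration 5:
  f(1.415542) = 0.003758
  f(1.414200) = -0.000038
  x_6 = 1.414200 - (-0.000038)×(1.414200 - 1.415542)/(-0.000038 - 0.003758)
       = 1.414214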